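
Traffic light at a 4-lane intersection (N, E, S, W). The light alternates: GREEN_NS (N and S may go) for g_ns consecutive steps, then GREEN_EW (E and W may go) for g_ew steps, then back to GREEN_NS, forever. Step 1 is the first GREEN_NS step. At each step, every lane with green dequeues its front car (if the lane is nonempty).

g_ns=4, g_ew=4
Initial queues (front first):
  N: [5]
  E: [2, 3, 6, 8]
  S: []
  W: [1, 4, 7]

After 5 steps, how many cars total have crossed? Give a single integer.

Answer: 3

Derivation:
Step 1 [NS]: N:car5-GO,E:wait,S:empty,W:wait | queues: N=0 E=4 S=0 W=3
Step 2 [NS]: N:empty,E:wait,S:empty,W:wait | queues: N=0 E=4 S=0 W=3
Step 3 [NS]: N:empty,E:wait,S:empty,W:wait | queues: N=0 E=4 S=0 W=3
Step 4 [NS]: N:empty,E:wait,S:empty,W:wait | queues: N=0 E=4 S=0 W=3
Step 5 [EW]: N:wait,E:car2-GO,S:wait,W:car1-GO | queues: N=0 E=3 S=0 W=2
Cars crossed by step 5: 3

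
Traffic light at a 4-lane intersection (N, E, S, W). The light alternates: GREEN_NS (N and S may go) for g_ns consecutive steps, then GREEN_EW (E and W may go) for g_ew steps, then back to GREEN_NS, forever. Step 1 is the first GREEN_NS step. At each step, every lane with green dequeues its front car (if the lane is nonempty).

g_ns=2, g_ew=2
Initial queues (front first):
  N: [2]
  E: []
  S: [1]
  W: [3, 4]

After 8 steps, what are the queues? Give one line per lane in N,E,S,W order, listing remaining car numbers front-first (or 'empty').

Step 1 [NS]: N:car2-GO,E:wait,S:car1-GO,W:wait | queues: N=0 E=0 S=0 W=2
Step 2 [NS]: N:empty,E:wait,S:empty,W:wait | queues: N=0 E=0 S=0 W=2
Step 3 [EW]: N:wait,E:empty,S:wait,W:car3-GO | queues: N=0 E=0 S=0 W=1
Step 4 [EW]: N:wait,E:empty,S:wait,W:car4-GO | queues: N=0 E=0 S=0 W=0

N: empty
E: empty
S: empty
W: empty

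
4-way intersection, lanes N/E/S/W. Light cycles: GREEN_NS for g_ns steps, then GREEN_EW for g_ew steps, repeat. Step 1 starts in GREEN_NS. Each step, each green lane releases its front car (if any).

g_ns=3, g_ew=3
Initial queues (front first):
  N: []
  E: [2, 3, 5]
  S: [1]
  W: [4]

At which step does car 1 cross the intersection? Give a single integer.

Step 1 [NS]: N:empty,E:wait,S:car1-GO,W:wait | queues: N=0 E=3 S=0 W=1
Step 2 [NS]: N:empty,E:wait,S:empty,W:wait | queues: N=0 E=3 S=0 W=1
Step 3 [NS]: N:empty,E:wait,S:empty,W:wait | queues: N=0 E=3 S=0 W=1
Step 4 [EW]: N:wait,E:car2-GO,S:wait,W:car4-GO | queues: N=0 E=2 S=0 W=0
Step 5 [EW]: N:wait,E:car3-GO,S:wait,W:empty | queues: N=0 E=1 S=0 W=0
Step 6 [EW]: N:wait,E:car5-GO,S:wait,W:empty | queues: N=0 E=0 S=0 W=0
Car 1 crosses at step 1

1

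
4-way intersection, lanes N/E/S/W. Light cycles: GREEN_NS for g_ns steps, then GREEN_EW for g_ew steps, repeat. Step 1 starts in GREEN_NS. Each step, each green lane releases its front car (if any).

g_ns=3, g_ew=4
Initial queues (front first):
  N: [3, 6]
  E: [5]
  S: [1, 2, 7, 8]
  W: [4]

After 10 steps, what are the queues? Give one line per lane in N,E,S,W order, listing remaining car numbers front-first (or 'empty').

Step 1 [NS]: N:car3-GO,E:wait,S:car1-GO,W:wait | queues: N=1 E=1 S=3 W=1
Step 2 [NS]: N:car6-GO,E:wait,S:car2-GO,W:wait | queues: N=0 E=1 S=2 W=1
Step 3 [NS]: N:empty,E:wait,S:car7-GO,W:wait | queues: N=0 E=1 S=1 W=1
Step 4 [EW]: N:wait,E:car5-GO,S:wait,W:car4-GO | queues: N=0 E=0 S=1 W=0
Step 5 [EW]: N:wait,E:empty,S:wait,W:empty | queues: N=0 E=0 S=1 W=0
Step 6 [EW]: N:wait,E:empty,S:wait,W:empty | queues: N=0 E=0 S=1 W=0
Step 7 [EW]: N:wait,E:empty,S:wait,W:empty | queues: N=0 E=0 S=1 W=0
Step 8 [NS]: N:empty,E:wait,S:car8-GO,W:wait | queues: N=0 E=0 S=0 W=0

N: empty
E: empty
S: empty
W: empty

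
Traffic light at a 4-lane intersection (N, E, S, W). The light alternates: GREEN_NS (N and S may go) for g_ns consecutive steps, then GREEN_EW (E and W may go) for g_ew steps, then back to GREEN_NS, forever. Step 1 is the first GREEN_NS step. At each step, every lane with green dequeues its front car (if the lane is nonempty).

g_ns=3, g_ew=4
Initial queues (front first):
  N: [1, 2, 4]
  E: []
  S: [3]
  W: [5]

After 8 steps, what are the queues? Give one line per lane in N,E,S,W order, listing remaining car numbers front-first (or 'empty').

Step 1 [NS]: N:car1-GO,E:wait,S:car3-GO,W:wait | queues: N=2 E=0 S=0 W=1
Step 2 [NS]: N:car2-GO,E:wait,S:empty,W:wait | queues: N=1 E=0 S=0 W=1
Step 3 [NS]: N:car4-GO,E:wait,S:empty,W:wait | queues: N=0 E=0 S=0 W=1
Step 4 [EW]: N:wait,E:empty,S:wait,W:car5-GO | queues: N=0 E=0 S=0 W=0

N: empty
E: empty
S: empty
W: empty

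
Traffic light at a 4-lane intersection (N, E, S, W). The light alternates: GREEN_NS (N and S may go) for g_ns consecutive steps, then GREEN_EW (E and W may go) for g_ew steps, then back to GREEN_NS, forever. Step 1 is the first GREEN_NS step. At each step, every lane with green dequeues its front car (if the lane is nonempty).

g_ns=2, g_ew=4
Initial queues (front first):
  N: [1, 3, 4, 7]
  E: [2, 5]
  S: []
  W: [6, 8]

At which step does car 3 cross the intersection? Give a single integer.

Step 1 [NS]: N:car1-GO,E:wait,S:empty,W:wait | queues: N=3 E=2 S=0 W=2
Step 2 [NS]: N:car3-GO,E:wait,S:empty,W:wait | queues: N=2 E=2 S=0 W=2
Step 3 [EW]: N:wait,E:car2-GO,S:wait,W:car6-GO | queues: N=2 E=1 S=0 W=1
Step 4 [EW]: N:wait,E:car5-GO,S:wait,W:car8-GO | queues: N=2 E=0 S=0 W=0
Step 5 [EW]: N:wait,E:empty,S:wait,W:empty | queues: N=2 E=0 S=0 W=0
Step 6 [EW]: N:wait,E:empty,S:wait,W:empty | queues: N=2 E=0 S=0 W=0
Step 7 [NS]: N:car4-GO,E:wait,S:empty,W:wait | queues: N=1 E=0 S=0 W=0
Step 8 [NS]: N:car7-GO,E:wait,S:empty,W:wait | queues: N=0 E=0 S=0 W=0
Car 3 crosses at step 2

2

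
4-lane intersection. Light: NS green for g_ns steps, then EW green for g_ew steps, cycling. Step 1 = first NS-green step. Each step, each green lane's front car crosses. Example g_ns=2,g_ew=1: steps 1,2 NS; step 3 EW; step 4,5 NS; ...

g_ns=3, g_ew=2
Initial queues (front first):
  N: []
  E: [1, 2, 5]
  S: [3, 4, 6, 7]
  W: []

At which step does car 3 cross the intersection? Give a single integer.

Step 1 [NS]: N:empty,E:wait,S:car3-GO,W:wait | queues: N=0 E=3 S=3 W=0
Step 2 [NS]: N:empty,E:wait,S:car4-GO,W:wait | queues: N=0 E=3 S=2 W=0
Step 3 [NS]: N:empty,E:wait,S:car6-GO,W:wait | queues: N=0 E=3 S=1 W=0
Step 4 [EW]: N:wait,E:car1-GO,S:wait,W:empty | queues: N=0 E=2 S=1 W=0
Step 5 [EW]: N:wait,E:car2-GO,S:wait,W:empty | queues: N=0 E=1 S=1 W=0
Step 6 [NS]: N:empty,E:wait,S:car7-GO,W:wait | queues: N=0 E=1 S=0 W=0
Step 7 [NS]: N:empty,E:wait,S:empty,W:wait | queues: N=0 E=1 S=0 W=0
Step 8 [NS]: N:empty,E:wait,S:empty,W:wait | queues: N=0 E=1 S=0 W=0
Step 9 [EW]: N:wait,E:car5-GO,S:wait,W:empty | queues: N=0 E=0 S=0 W=0
Car 3 crosses at step 1

1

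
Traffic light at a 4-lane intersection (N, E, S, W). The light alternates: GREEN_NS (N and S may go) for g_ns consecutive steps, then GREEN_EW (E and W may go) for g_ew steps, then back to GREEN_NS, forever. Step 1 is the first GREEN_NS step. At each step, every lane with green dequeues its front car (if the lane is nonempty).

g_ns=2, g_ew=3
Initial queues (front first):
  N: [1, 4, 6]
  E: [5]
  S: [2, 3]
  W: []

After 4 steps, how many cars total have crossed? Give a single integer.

Step 1 [NS]: N:car1-GO,E:wait,S:car2-GO,W:wait | queues: N=2 E=1 S=1 W=0
Step 2 [NS]: N:car4-GO,E:wait,S:car3-GO,W:wait | queues: N=1 E=1 S=0 W=0
Step 3 [EW]: N:wait,E:car5-GO,S:wait,W:empty | queues: N=1 E=0 S=0 W=0
Step 4 [EW]: N:wait,E:empty,S:wait,W:empty | queues: N=1 E=0 S=0 W=0
Cars crossed by step 4: 5

Answer: 5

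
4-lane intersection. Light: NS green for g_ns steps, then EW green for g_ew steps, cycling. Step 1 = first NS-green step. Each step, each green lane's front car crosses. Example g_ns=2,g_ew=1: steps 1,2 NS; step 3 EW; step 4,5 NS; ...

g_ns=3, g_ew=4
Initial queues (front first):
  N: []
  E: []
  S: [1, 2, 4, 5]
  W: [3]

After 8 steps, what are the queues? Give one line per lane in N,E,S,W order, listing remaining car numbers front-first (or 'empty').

Step 1 [NS]: N:empty,E:wait,S:car1-GO,W:wait | queues: N=0 E=0 S=3 W=1
Step 2 [NS]: N:empty,E:wait,S:car2-GO,W:wait | queues: N=0 E=0 S=2 W=1
Step 3 [NS]: N:empty,E:wait,S:car4-GO,W:wait | queues: N=0 E=0 S=1 W=1
Step 4 [EW]: N:wait,E:empty,S:wait,W:car3-GO | queues: N=0 E=0 S=1 W=0
Step 5 [EW]: N:wait,E:empty,S:wait,W:empty | queues: N=0 E=0 S=1 W=0
Step 6 [EW]: N:wait,E:empty,S:wait,W:empty | queues: N=0 E=0 S=1 W=0
Step 7 [EW]: N:wait,E:empty,S:wait,W:empty | queues: N=0 E=0 S=1 W=0
Step 8 [NS]: N:empty,E:wait,S:car5-GO,W:wait | queues: N=0 E=0 S=0 W=0

N: empty
E: empty
S: empty
W: empty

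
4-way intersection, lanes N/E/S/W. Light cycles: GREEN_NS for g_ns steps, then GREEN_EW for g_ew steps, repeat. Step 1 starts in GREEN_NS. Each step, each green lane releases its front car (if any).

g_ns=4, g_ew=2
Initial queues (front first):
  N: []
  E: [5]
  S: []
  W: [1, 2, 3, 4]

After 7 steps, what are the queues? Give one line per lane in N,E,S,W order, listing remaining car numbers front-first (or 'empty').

Step 1 [NS]: N:empty,E:wait,S:empty,W:wait | queues: N=0 E=1 S=0 W=4
Step 2 [NS]: N:empty,E:wait,S:empty,W:wait | queues: N=0 E=1 S=0 W=4
Step 3 [NS]: N:empty,E:wait,S:empty,W:wait | queues: N=0 E=1 S=0 W=4
Step 4 [NS]: N:empty,E:wait,S:empty,W:wait | queues: N=0 E=1 S=0 W=4
Step 5 [EW]: N:wait,E:car5-GO,S:wait,W:car1-GO | queues: N=0 E=0 S=0 W=3
Step 6 [EW]: N:wait,E:empty,S:wait,W:car2-GO | queues: N=0 E=0 S=0 W=2
Step 7 [NS]: N:empty,E:wait,S:empty,W:wait | queues: N=0 E=0 S=0 W=2

N: empty
E: empty
S: empty
W: 3 4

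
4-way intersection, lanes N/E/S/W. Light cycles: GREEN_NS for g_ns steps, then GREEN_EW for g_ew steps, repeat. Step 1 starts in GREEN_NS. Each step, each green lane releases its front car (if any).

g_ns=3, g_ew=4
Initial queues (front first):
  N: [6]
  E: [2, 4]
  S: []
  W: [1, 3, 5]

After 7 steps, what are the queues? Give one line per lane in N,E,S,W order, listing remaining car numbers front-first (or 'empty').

Step 1 [NS]: N:car6-GO,E:wait,S:empty,W:wait | queues: N=0 E=2 S=0 W=3
Step 2 [NS]: N:empty,E:wait,S:empty,W:wait | queues: N=0 E=2 S=0 W=3
Step 3 [NS]: N:empty,E:wait,S:empty,W:wait | queues: N=0 E=2 S=0 W=3
Step 4 [EW]: N:wait,E:car2-GO,S:wait,W:car1-GO | queues: N=0 E=1 S=0 W=2
Step 5 [EW]: N:wait,E:car4-GO,S:wait,W:car3-GO | queues: N=0 E=0 S=0 W=1
Step 6 [EW]: N:wait,E:empty,S:wait,W:car5-GO | queues: N=0 E=0 S=0 W=0

N: empty
E: empty
S: empty
W: empty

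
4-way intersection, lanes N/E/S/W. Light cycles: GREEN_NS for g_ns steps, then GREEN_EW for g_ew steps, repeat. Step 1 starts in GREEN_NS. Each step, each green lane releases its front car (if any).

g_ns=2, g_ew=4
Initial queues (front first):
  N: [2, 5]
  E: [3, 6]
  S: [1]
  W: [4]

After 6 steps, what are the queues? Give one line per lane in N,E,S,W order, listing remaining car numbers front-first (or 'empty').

Step 1 [NS]: N:car2-GO,E:wait,S:car1-GO,W:wait | queues: N=1 E=2 S=0 W=1
Step 2 [NS]: N:car5-GO,E:wait,S:empty,W:wait | queues: N=0 E=2 S=0 W=1
Step 3 [EW]: N:wait,E:car3-GO,S:wait,W:car4-GO | queues: N=0 E=1 S=0 W=0
Step 4 [EW]: N:wait,E:car6-GO,S:wait,W:empty | queues: N=0 E=0 S=0 W=0

N: empty
E: empty
S: empty
W: empty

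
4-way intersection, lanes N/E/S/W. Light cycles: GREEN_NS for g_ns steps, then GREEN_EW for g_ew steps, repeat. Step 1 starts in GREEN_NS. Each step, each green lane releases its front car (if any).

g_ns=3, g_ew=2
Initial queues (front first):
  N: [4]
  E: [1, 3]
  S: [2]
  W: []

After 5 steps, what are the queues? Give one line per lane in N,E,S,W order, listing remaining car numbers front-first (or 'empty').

Step 1 [NS]: N:car4-GO,E:wait,S:car2-GO,W:wait | queues: N=0 E=2 S=0 W=0
Step 2 [NS]: N:empty,E:wait,S:empty,W:wait | queues: N=0 E=2 S=0 W=0
Step 3 [NS]: N:empty,E:wait,S:empty,W:wait | queues: N=0 E=2 S=0 W=0
Step 4 [EW]: N:wait,E:car1-GO,S:wait,W:empty | queues: N=0 E=1 S=0 W=0
Step 5 [EW]: N:wait,E:car3-GO,S:wait,W:empty | queues: N=0 E=0 S=0 W=0

N: empty
E: empty
S: empty
W: empty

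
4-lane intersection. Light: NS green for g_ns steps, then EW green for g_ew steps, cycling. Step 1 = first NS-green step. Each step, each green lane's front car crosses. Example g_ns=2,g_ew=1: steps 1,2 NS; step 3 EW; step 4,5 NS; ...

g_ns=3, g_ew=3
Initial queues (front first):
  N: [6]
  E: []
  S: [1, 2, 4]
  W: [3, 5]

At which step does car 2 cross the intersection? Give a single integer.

Step 1 [NS]: N:car6-GO,E:wait,S:car1-GO,W:wait | queues: N=0 E=0 S=2 W=2
Step 2 [NS]: N:empty,E:wait,S:car2-GO,W:wait | queues: N=0 E=0 S=1 W=2
Step 3 [NS]: N:empty,E:wait,S:car4-GO,W:wait | queues: N=0 E=0 S=0 W=2
Step 4 [EW]: N:wait,E:empty,S:wait,W:car3-GO | queues: N=0 E=0 S=0 W=1
Step 5 [EW]: N:wait,E:empty,S:wait,W:car5-GO | queues: N=0 E=0 S=0 W=0
Car 2 crosses at step 2

2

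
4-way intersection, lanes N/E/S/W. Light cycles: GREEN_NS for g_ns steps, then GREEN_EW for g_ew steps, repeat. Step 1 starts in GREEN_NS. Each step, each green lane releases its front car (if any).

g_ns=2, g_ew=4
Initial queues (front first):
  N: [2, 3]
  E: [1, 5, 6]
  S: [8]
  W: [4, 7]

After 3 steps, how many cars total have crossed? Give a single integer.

Answer: 5

Derivation:
Step 1 [NS]: N:car2-GO,E:wait,S:car8-GO,W:wait | queues: N=1 E=3 S=0 W=2
Step 2 [NS]: N:car3-GO,E:wait,S:empty,W:wait | queues: N=0 E=3 S=0 W=2
Step 3 [EW]: N:wait,E:car1-GO,S:wait,W:car4-GO | queues: N=0 E=2 S=0 W=1
Cars crossed by step 3: 5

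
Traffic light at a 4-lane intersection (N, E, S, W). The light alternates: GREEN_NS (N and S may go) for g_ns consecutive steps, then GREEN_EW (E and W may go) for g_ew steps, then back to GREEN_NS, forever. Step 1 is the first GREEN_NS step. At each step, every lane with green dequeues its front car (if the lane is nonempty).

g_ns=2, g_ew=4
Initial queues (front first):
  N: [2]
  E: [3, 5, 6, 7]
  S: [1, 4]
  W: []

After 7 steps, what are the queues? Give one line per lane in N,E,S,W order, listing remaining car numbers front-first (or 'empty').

Step 1 [NS]: N:car2-GO,E:wait,S:car1-GO,W:wait | queues: N=0 E=4 S=1 W=0
Step 2 [NS]: N:empty,E:wait,S:car4-GO,W:wait | queues: N=0 E=4 S=0 W=0
Step 3 [EW]: N:wait,E:car3-GO,S:wait,W:empty | queues: N=0 E=3 S=0 W=0
Step 4 [EW]: N:wait,E:car5-GO,S:wait,W:empty | queues: N=0 E=2 S=0 W=0
Step 5 [EW]: N:wait,E:car6-GO,S:wait,W:empty | queues: N=0 E=1 S=0 W=0
Step 6 [EW]: N:wait,E:car7-GO,S:wait,W:empty | queues: N=0 E=0 S=0 W=0

N: empty
E: empty
S: empty
W: empty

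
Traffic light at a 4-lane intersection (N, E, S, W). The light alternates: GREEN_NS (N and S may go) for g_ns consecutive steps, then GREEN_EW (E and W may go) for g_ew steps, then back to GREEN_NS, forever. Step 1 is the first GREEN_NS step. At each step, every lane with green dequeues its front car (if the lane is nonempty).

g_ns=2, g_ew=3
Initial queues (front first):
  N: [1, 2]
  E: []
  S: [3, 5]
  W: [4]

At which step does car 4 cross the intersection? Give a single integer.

Step 1 [NS]: N:car1-GO,E:wait,S:car3-GO,W:wait | queues: N=1 E=0 S=1 W=1
Step 2 [NS]: N:car2-GO,E:wait,S:car5-GO,W:wait | queues: N=0 E=0 S=0 W=1
Step 3 [EW]: N:wait,E:empty,S:wait,W:car4-GO | queues: N=0 E=0 S=0 W=0
Car 4 crosses at step 3

3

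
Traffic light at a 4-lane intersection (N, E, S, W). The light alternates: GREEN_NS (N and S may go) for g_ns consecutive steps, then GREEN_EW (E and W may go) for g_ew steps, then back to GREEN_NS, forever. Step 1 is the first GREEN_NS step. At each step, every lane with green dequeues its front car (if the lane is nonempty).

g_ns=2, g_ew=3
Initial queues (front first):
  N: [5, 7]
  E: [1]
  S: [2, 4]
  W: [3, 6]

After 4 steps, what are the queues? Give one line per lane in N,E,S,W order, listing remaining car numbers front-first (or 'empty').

Step 1 [NS]: N:car5-GO,E:wait,S:car2-GO,W:wait | queues: N=1 E=1 S=1 W=2
Step 2 [NS]: N:car7-GO,E:wait,S:car4-GO,W:wait | queues: N=0 E=1 S=0 W=2
Step 3 [EW]: N:wait,E:car1-GO,S:wait,W:car3-GO | queues: N=0 E=0 S=0 W=1
Step 4 [EW]: N:wait,E:empty,S:wait,W:car6-GO | queues: N=0 E=0 S=0 W=0

N: empty
E: empty
S: empty
W: empty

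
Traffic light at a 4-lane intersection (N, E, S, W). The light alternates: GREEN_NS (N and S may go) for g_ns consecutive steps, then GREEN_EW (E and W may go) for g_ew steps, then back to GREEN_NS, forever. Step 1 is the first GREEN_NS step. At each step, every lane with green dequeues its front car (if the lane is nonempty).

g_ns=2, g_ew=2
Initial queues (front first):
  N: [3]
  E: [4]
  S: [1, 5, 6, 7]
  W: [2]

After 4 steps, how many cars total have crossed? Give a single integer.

Step 1 [NS]: N:car3-GO,E:wait,S:car1-GO,W:wait | queues: N=0 E=1 S=3 W=1
Step 2 [NS]: N:empty,E:wait,S:car5-GO,W:wait | queues: N=0 E=1 S=2 W=1
Step 3 [EW]: N:wait,E:car4-GO,S:wait,W:car2-GO | queues: N=0 E=0 S=2 W=0
Step 4 [EW]: N:wait,E:empty,S:wait,W:empty | queues: N=0 E=0 S=2 W=0
Cars crossed by step 4: 5

Answer: 5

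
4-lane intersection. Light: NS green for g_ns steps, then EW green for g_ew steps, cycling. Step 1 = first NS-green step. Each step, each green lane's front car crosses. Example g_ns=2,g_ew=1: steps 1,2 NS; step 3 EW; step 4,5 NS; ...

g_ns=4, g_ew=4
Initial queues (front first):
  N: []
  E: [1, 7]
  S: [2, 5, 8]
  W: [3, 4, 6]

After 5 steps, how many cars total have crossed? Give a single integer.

Step 1 [NS]: N:empty,E:wait,S:car2-GO,W:wait | queues: N=0 E=2 S=2 W=3
Step 2 [NS]: N:empty,E:wait,S:car5-GO,W:wait | queues: N=0 E=2 S=1 W=3
Step 3 [NS]: N:empty,E:wait,S:car8-GO,W:wait | queues: N=0 E=2 S=0 W=3
Step 4 [NS]: N:empty,E:wait,S:empty,W:wait | queues: N=0 E=2 S=0 W=3
Step 5 [EW]: N:wait,E:car1-GO,S:wait,W:car3-GO | queues: N=0 E=1 S=0 W=2
Cars crossed by step 5: 5

Answer: 5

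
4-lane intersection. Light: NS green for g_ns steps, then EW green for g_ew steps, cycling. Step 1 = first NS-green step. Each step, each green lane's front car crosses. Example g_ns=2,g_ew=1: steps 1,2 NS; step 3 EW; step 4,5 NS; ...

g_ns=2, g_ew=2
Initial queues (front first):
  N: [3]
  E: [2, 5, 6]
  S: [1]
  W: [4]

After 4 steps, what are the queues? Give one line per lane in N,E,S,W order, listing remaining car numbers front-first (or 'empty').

Step 1 [NS]: N:car3-GO,E:wait,S:car1-GO,W:wait | queues: N=0 E=3 S=0 W=1
Step 2 [NS]: N:empty,E:wait,S:empty,W:wait | queues: N=0 E=3 S=0 W=1
Step 3 [EW]: N:wait,E:car2-GO,S:wait,W:car4-GO | queues: N=0 E=2 S=0 W=0
Step 4 [EW]: N:wait,E:car5-GO,S:wait,W:empty | queues: N=0 E=1 S=0 W=0

N: empty
E: 6
S: empty
W: empty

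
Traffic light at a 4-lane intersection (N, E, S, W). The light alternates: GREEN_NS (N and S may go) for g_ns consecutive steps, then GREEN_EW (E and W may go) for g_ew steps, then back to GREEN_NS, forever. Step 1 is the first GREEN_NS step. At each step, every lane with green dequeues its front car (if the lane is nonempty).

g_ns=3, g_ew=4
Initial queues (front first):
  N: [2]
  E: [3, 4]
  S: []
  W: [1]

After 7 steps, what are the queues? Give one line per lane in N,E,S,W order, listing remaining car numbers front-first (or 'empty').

Step 1 [NS]: N:car2-GO,E:wait,S:empty,W:wait | queues: N=0 E=2 S=0 W=1
Step 2 [NS]: N:empty,E:wait,S:empty,W:wait | queues: N=0 E=2 S=0 W=1
Step 3 [NS]: N:empty,E:wait,S:empty,W:wait | queues: N=0 E=2 S=0 W=1
Step 4 [EW]: N:wait,E:car3-GO,S:wait,W:car1-GO | queues: N=0 E=1 S=0 W=0
Step 5 [EW]: N:wait,E:car4-GO,S:wait,W:empty | queues: N=0 E=0 S=0 W=0

N: empty
E: empty
S: empty
W: empty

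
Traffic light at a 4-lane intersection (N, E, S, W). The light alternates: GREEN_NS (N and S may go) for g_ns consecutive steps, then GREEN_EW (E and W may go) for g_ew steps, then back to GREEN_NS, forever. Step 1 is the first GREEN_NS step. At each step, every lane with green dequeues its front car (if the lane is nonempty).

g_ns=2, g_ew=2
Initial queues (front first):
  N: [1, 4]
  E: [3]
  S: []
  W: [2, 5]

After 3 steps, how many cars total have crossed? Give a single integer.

Answer: 4

Derivation:
Step 1 [NS]: N:car1-GO,E:wait,S:empty,W:wait | queues: N=1 E=1 S=0 W=2
Step 2 [NS]: N:car4-GO,E:wait,S:empty,W:wait | queues: N=0 E=1 S=0 W=2
Step 3 [EW]: N:wait,E:car3-GO,S:wait,W:car2-GO | queues: N=0 E=0 S=0 W=1
Cars crossed by step 3: 4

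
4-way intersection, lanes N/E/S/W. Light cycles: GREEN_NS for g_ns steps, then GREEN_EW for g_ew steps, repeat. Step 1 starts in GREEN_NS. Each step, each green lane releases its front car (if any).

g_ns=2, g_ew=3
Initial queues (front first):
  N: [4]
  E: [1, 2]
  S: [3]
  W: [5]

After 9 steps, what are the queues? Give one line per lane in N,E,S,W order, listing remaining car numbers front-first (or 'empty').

Step 1 [NS]: N:car4-GO,E:wait,S:car3-GO,W:wait | queues: N=0 E=2 S=0 W=1
Step 2 [NS]: N:empty,E:wait,S:empty,W:wait | queues: N=0 E=2 S=0 W=1
Step 3 [EW]: N:wait,E:car1-GO,S:wait,W:car5-GO | queues: N=0 E=1 S=0 W=0
Step 4 [EW]: N:wait,E:car2-GO,S:wait,W:empty | queues: N=0 E=0 S=0 W=0

N: empty
E: empty
S: empty
W: empty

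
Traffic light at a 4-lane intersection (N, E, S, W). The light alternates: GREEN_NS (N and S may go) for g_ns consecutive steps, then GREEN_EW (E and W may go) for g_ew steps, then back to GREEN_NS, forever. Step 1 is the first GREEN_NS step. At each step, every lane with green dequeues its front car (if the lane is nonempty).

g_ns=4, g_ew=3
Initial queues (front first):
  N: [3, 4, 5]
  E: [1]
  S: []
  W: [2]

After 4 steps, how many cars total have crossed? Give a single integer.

Step 1 [NS]: N:car3-GO,E:wait,S:empty,W:wait | queues: N=2 E=1 S=0 W=1
Step 2 [NS]: N:car4-GO,E:wait,S:empty,W:wait | queues: N=1 E=1 S=0 W=1
Step 3 [NS]: N:car5-GO,E:wait,S:empty,W:wait | queues: N=0 E=1 S=0 W=1
Step 4 [NS]: N:empty,E:wait,S:empty,W:wait | queues: N=0 E=1 S=0 W=1
Cars crossed by step 4: 3

Answer: 3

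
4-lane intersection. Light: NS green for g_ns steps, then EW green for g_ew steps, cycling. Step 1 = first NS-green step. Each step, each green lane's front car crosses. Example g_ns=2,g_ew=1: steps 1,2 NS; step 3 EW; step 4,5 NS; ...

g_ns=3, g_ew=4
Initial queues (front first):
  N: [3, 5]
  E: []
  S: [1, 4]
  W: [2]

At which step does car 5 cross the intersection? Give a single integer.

Step 1 [NS]: N:car3-GO,E:wait,S:car1-GO,W:wait | queues: N=1 E=0 S=1 W=1
Step 2 [NS]: N:car5-GO,E:wait,S:car4-GO,W:wait | queues: N=0 E=0 S=0 W=1
Step 3 [NS]: N:empty,E:wait,S:empty,W:wait | queues: N=0 E=0 S=0 W=1
Step 4 [EW]: N:wait,E:empty,S:wait,W:car2-GO | queues: N=0 E=0 S=0 W=0
Car 5 crosses at step 2

2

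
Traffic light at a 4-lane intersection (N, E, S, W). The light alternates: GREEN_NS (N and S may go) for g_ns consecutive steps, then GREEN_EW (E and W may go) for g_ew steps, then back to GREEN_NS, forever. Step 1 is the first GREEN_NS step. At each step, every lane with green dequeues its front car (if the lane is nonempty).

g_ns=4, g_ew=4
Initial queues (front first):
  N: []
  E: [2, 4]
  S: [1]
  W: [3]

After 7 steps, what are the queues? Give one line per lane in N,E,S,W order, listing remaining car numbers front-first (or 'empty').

Step 1 [NS]: N:empty,E:wait,S:car1-GO,W:wait | queues: N=0 E=2 S=0 W=1
Step 2 [NS]: N:empty,E:wait,S:empty,W:wait | queues: N=0 E=2 S=0 W=1
Step 3 [NS]: N:empty,E:wait,S:empty,W:wait | queues: N=0 E=2 S=0 W=1
Step 4 [NS]: N:empty,E:wait,S:empty,W:wait | queues: N=0 E=2 S=0 W=1
Step 5 [EW]: N:wait,E:car2-GO,S:wait,W:car3-GO | queues: N=0 E=1 S=0 W=0
Step 6 [EW]: N:wait,E:car4-GO,S:wait,W:empty | queues: N=0 E=0 S=0 W=0

N: empty
E: empty
S: empty
W: empty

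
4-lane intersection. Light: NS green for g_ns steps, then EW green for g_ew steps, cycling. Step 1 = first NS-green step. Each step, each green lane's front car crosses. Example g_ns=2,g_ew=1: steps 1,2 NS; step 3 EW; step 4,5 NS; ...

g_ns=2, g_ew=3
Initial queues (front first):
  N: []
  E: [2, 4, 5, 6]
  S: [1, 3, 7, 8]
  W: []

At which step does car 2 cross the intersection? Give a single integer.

Step 1 [NS]: N:empty,E:wait,S:car1-GO,W:wait | queues: N=0 E=4 S=3 W=0
Step 2 [NS]: N:empty,E:wait,S:car3-GO,W:wait | queues: N=0 E=4 S=2 W=0
Step 3 [EW]: N:wait,E:car2-GO,S:wait,W:empty | queues: N=0 E=3 S=2 W=0
Step 4 [EW]: N:wait,E:car4-GO,S:wait,W:empty | queues: N=0 E=2 S=2 W=0
Step 5 [EW]: N:wait,E:car5-GO,S:wait,W:empty | queues: N=0 E=1 S=2 W=0
Step 6 [NS]: N:empty,E:wait,S:car7-GO,W:wait | queues: N=0 E=1 S=1 W=0
Step 7 [NS]: N:empty,E:wait,S:car8-GO,W:wait | queues: N=0 E=1 S=0 W=0
Step 8 [EW]: N:wait,E:car6-GO,S:wait,W:empty | queues: N=0 E=0 S=0 W=0
Car 2 crosses at step 3

3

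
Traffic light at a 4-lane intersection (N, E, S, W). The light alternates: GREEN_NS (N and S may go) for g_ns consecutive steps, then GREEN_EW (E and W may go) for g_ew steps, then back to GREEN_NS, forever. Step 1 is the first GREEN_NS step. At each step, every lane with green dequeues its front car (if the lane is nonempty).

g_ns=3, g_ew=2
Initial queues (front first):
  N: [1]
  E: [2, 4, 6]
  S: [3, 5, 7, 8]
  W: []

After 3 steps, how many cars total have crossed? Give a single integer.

Answer: 4

Derivation:
Step 1 [NS]: N:car1-GO,E:wait,S:car3-GO,W:wait | queues: N=0 E=3 S=3 W=0
Step 2 [NS]: N:empty,E:wait,S:car5-GO,W:wait | queues: N=0 E=3 S=2 W=0
Step 3 [NS]: N:empty,E:wait,S:car7-GO,W:wait | queues: N=0 E=3 S=1 W=0
Cars crossed by step 3: 4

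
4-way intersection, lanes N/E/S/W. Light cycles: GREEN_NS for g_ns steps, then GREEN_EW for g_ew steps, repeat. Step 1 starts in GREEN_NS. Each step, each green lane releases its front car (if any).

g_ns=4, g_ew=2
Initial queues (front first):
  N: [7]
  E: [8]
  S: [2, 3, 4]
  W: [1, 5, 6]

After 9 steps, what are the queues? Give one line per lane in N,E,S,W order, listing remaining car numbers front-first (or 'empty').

Step 1 [NS]: N:car7-GO,E:wait,S:car2-GO,W:wait | queues: N=0 E=1 S=2 W=3
Step 2 [NS]: N:empty,E:wait,S:car3-GO,W:wait | queues: N=0 E=1 S=1 W=3
Step 3 [NS]: N:empty,E:wait,S:car4-GO,W:wait | queues: N=0 E=1 S=0 W=3
Step 4 [NS]: N:empty,E:wait,S:empty,W:wait | queues: N=0 E=1 S=0 W=3
Step 5 [EW]: N:wait,E:car8-GO,S:wait,W:car1-GO | queues: N=0 E=0 S=0 W=2
Step 6 [EW]: N:wait,E:empty,S:wait,W:car5-GO | queues: N=0 E=0 S=0 W=1
Step 7 [NS]: N:empty,E:wait,S:empty,W:wait | queues: N=0 E=0 S=0 W=1
Step 8 [NS]: N:empty,E:wait,S:empty,W:wait | queues: N=0 E=0 S=0 W=1
Step 9 [NS]: N:empty,E:wait,S:empty,W:wait | queues: N=0 E=0 S=0 W=1

N: empty
E: empty
S: empty
W: 6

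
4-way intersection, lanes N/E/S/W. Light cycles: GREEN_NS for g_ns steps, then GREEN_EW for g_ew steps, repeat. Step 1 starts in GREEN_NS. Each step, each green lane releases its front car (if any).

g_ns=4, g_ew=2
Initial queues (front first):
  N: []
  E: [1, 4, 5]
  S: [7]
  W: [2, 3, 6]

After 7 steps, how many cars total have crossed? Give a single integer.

Step 1 [NS]: N:empty,E:wait,S:car7-GO,W:wait | queues: N=0 E=3 S=0 W=3
Step 2 [NS]: N:empty,E:wait,S:empty,W:wait | queues: N=0 E=3 S=0 W=3
Step 3 [NS]: N:empty,E:wait,S:empty,W:wait | queues: N=0 E=3 S=0 W=3
Step 4 [NS]: N:empty,E:wait,S:empty,W:wait | queues: N=0 E=3 S=0 W=3
Step 5 [EW]: N:wait,E:car1-GO,S:wait,W:car2-GO | queues: N=0 E=2 S=0 W=2
Step 6 [EW]: N:wait,E:car4-GO,S:wait,W:car3-GO | queues: N=0 E=1 S=0 W=1
Step 7 [NS]: N:empty,E:wait,S:empty,W:wait | queues: N=0 E=1 S=0 W=1
Cars crossed by step 7: 5

Answer: 5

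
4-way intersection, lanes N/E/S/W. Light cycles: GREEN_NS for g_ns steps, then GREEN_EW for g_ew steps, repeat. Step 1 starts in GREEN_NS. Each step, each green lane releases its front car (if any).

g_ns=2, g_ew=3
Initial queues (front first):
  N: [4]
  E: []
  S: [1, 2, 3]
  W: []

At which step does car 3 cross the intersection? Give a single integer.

Step 1 [NS]: N:car4-GO,E:wait,S:car1-GO,W:wait | queues: N=0 E=0 S=2 W=0
Step 2 [NS]: N:empty,E:wait,S:car2-GO,W:wait | queues: N=0 E=0 S=1 W=0
Step 3 [EW]: N:wait,E:empty,S:wait,W:empty | queues: N=0 E=0 S=1 W=0
Step 4 [EW]: N:wait,E:empty,S:wait,W:empty | queues: N=0 E=0 S=1 W=0
Step 5 [EW]: N:wait,E:empty,S:wait,W:empty | queues: N=0 E=0 S=1 W=0
Step 6 [NS]: N:empty,E:wait,S:car3-GO,W:wait | queues: N=0 E=0 S=0 W=0
Car 3 crosses at step 6

6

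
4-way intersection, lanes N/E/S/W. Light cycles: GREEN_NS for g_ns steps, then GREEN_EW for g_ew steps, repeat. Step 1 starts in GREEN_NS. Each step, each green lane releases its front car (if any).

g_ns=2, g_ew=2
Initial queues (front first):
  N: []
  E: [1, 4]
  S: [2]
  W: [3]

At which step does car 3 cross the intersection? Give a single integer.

Step 1 [NS]: N:empty,E:wait,S:car2-GO,W:wait | queues: N=0 E=2 S=0 W=1
Step 2 [NS]: N:empty,E:wait,S:empty,W:wait | queues: N=0 E=2 S=0 W=1
Step 3 [EW]: N:wait,E:car1-GO,S:wait,W:car3-GO | queues: N=0 E=1 S=0 W=0
Step 4 [EW]: N:wait,E:car4-GO,S:wait,W:empty | queues: N=0 E=0 S=0 W=0
Car 3 crosses at step 3

3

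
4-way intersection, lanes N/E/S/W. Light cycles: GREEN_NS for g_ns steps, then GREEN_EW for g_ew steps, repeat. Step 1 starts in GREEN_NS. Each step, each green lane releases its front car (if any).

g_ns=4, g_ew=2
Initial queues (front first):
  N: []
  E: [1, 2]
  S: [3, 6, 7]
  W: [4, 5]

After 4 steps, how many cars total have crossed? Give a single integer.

Answer: 3

Derivation:
Step 1 [NS]: N:empty,E:wait,S:car3-GO,W:wait | queues: N=0 E=2 S=2 W=2
Step 2 [NS]: N:empty,E:wait,S:car6-GO,W:wait | queues: N=0 E=2 S=1 W=2
Step 3 [NS]: N:empty,E:wait,S:car7-GO,W:wait | queues: N=0 E=2 S=0 W=2
Step 4 [NS]: N:empty,E:wait,S:empty,W:wait | queues: N=0 E=2 S=0 W=2
Cars crossed by step 4: 3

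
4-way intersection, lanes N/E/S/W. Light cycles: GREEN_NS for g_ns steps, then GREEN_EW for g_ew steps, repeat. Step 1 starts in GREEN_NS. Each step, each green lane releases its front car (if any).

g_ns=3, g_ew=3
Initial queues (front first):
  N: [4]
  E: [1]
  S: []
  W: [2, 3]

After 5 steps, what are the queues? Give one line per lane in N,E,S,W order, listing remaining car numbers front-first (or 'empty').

Step 1 [NS]: N:car4-GO,E:wait,S:empty,W:wait | queues: N=0 E=1 S=0 W=2
Step 2 [NS]: N:empty,E:wait,S:empty,W:wait | queues: N=0 E=1 S=0 W=2
Step 3 [NS]: N:empty,E:wait,S:empty,W:wait | queues: N=0 E=1 S=0 W=2
Step 4 [EW]: N:wait,E:car1-GO,S:wait,W:car2-GO | queues: N=0 E=0 S=0 W=1
Step 5 [EW]: N:wait,E:empty,S:wait,W:car3-GO | queues: N=0 E=0 S=0 W=0

N: empty
E: empty
S: empty
W: empty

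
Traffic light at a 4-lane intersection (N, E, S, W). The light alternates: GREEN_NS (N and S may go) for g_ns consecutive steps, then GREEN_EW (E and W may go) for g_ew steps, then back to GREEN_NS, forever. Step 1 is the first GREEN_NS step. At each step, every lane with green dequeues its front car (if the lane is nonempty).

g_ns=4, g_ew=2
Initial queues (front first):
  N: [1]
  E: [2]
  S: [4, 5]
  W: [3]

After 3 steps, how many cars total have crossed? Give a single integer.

Step 1 [NS]: N:car1-GO,E:wait,S:car4-GO,W:wait | queues: N=0 E=1 S=1 W=1
Step 2 [NS]: N:empty,E:wait,S:car5-GO,W:wait | queues: N=0 E=1 S=0 W=1
Step 3 [NS]: N:empty,E:wait,S:empty,W:wait | queues: N=0 E=1 S=0 W=1
Cars crossed by step 3: 3

Answer: 3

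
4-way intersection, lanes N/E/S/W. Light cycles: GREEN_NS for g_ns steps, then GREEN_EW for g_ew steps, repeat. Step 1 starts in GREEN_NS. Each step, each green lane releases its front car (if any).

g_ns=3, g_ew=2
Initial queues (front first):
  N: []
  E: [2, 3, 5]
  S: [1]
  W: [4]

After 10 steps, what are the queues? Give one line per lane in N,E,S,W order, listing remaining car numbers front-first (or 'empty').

Step 1 [NS]: N:empty,E:wait,S:car1-GO,W:wait | queues: N=0 E=3 S=0 W=1
Step 2 [NS]: N:empty,E:wait,S:empty,W:wait | queues: N=0 E=3 S=0 W=1
Step 3 [NS]: N:empty,E:wait,S:empty,W:wait | queues: N=0 E=3 S=0 W=1
Step 4 [EW]: N:wait,E:car2-GO,S:wait,W:car4-GO | queues: N=0 E=2 S=0 W=0
Step 5 [EW]: N:wait,E:car3-GO,S:wait,W:empty | queues: N=0 E=1 S=0 W=0
Step 6 [NS]: N:empty,E:wait,S:empty,W:wait | queues: N=0 E=1 S=0 W=0
Step 7 [NS]: N:empty,E:wait,S:empty,W:wait | queues: N=0 E=1 S=0 W=0
Step 8 [NS]: N:empty,E:wait,S:empty,W:wait | queues: N=0 E=1 S=0 W=0
Step 9 [EW]: N:wait,E:car5-GO,S:wait,W:empty | queues: N=0 E=0 S=0 W=0

N: empty
E: empty
S: empty
W: empty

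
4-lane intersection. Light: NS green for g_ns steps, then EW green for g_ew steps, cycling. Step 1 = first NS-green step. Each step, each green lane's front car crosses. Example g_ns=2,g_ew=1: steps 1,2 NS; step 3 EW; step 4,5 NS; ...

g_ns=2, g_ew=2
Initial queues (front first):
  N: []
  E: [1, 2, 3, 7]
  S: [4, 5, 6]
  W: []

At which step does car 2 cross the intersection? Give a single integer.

Step 1 [NS]: N:empty,E:wait,S:car4-GO,W:wait | queues: N=0 E=4 S=2 W=0
Step 2 [NS]: N:empty,E:wait,S:car5-GO,W:wait | queues: N=0 E=4 S=1 W=0
Step 3 [EW]: N:wait,E:car1-GO,S:wait,W:empty | queues: N=0 E=3 S=1 W=0
Step 4 [EW]: N:wait,E:car2-GO,S:wait,W:empty | queues: N=0 E=2 S=1 W=0
Step 5 [NS]: N:empty,E:wait,S:car6-GO,W:wait | queues: N=0 E=2 S=0 W=0
Step 6 [NS]: N:empty,E:wait,S:empty,W:wait | queues: N=0 E=2 S=0 W=0
Step 7 [EW]: N:wait,E:car3-GO,S:wait,W:empty | queues: N=0 E=1 S=0 W=0
Step 8 [EW]: N:wait,E:car7-GO,S:wait,W:empty | queues: N=0 E=0 S=0 W=0
Car 2 crosses at step 4

4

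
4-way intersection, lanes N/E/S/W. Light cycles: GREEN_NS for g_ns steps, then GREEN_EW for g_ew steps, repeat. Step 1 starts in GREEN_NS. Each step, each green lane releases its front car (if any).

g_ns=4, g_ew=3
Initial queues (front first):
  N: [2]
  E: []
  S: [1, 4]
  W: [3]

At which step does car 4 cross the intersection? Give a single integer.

Step 1 [NS]: N:car2-GO,E:wait,S:car1-GO,W:wait | queues: N=0 E=0 S=1 W=1
Step 2 [NS]: N:empty,E:wait,S:car4-GO,W:wait | queues: N=0 E=0 S=0 W=1
Step 3 [NS]: N:empty,E:wait,S:empty,W:wait | queues: N=0 E=0 S=0 W=1
Step 4 [NS]: N:empty,E:wait,S:empty,W:wait | queues: N=0 E=0 S=0 W=1
Step 5 [EW]: N:wait,E:empty,S:wait,W:car3-GO | queues: N=0 E=0 S=0 W=0
Car 4 crosses at step 2

2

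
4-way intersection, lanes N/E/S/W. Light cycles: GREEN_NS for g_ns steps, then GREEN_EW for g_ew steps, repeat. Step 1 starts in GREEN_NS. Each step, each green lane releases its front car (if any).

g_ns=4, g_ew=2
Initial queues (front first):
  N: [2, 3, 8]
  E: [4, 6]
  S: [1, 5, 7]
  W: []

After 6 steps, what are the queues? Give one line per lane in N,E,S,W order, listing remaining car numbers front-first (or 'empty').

Step 1 [NS]: N:car2-GO,E:wait,S:car1-GO,W:wait | queues: N=2 E=2 S=2 W=0
Step 2 [NS]: N:car3-GO,E:wait,S:car5-GO,W:wait | queues: N=1 E=2 S=1 W=0
Step 3 [NS]: N:car8-GO,E:wait,S:car7-GO,W:wait | queues: N=0 E=2 S=0 W=0
Step 4 [NS]: N:empty,E:wait,S:empty,W:wait | queues: N=0 E=2 S=0 W=0
Step 5 [EW]: N:wait,E:car4-GO,S:wait,W:empty | queues: N=0 E=1 S=0 W=0
Step 6 [EW]: N:wait,E:car6-GO,S:wait,W:empty | queues: N=0 E=0 S=0 W=0

N: empty
E: empty
S: empty
W: empty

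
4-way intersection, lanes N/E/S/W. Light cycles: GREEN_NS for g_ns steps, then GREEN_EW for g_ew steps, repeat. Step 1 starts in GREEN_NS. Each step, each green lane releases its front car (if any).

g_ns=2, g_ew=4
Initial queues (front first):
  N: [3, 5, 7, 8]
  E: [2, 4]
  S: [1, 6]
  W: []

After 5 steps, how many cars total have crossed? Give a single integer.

Step 1 [NS]: N:car3-GO,E:wait,S:car1-GO,W:wait | queues: N=3 E=2 S=1 W=0
Step 2 [NS]: N:car5-GO,E:wait,S:car6-GO,W:wait | queues: N=2 E=2 S=0 W=0
Step 3 [EW]: N:wait,E:car2-GO,S:wait,W:empty | queues: N=2 E=1 S=0 W=0
Step 4 [EW]: N:wait,E:car4-GO,S:wait,W:empty | queues: N=2 E=0 S=0 W=0
Step 5 [EW]: N:wait,E:empty,S:wait,W:empty | queues: N=2 E=0 S=0 W=0
Cars crossed by step 5: 6

Answer: 6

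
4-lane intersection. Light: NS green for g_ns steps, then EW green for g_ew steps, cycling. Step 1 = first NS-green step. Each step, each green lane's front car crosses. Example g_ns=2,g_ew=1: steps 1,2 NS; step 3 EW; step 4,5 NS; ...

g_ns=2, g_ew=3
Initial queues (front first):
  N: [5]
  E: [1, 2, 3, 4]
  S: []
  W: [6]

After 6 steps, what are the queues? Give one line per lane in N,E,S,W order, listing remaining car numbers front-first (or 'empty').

Step 1 [NS]: N:car5-GO,E:wait,S:empty,W:wait | queues: N=0 E=4 S=0 W=1
Step 2 [NS]: N:empty,E:wait,S:empty,W:wait | queues: N=0 E=4 S=0 W=1
Step 3 [EW]: N:wait,E:car1-GO,S:wait,W:car6-GO | queues: N=0 E=3 S=0 W=0
Step 4 [EW]: N:wait,E:car2-GO,S:wait,W:empty | queues: N=0 E=2 S=0 W=0
Step 5 [EW]: N:wait,E:car3-GO,S:wait,W:empty | queues: N=0 E=1 S=0 W=0
Step 6 [NS]: N:empty,E:wait,S:empty,W:wait | queues: N=0 E=1 S=0 W=0

N: empty
E: 4
S: empty
W: empty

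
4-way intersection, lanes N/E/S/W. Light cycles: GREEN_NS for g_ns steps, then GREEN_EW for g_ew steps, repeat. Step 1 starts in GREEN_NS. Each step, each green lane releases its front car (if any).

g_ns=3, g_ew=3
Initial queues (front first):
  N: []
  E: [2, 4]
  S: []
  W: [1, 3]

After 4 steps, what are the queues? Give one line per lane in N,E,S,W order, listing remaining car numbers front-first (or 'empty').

Step 1 [NS]: N:empty,E:wait,S:empty,W:wait | queues: N=0 E=2 S=0 W=2
Step 2 [NS]: N:empty,E:wait,S:empty,W:wait | queues: N=0 E=2 S=0 W=2
Step 3 [NS]: N:empty,E:wait,S:empty,W:wait | queues: N=0 E=2 S=0 W=2
Step 4 [EW]: N:wait,E:car2-GO,S:wait,W:car1-GO | queues: N=0 E=1 S=0 W=1

N: empty
E: 4
S: empty
W: 3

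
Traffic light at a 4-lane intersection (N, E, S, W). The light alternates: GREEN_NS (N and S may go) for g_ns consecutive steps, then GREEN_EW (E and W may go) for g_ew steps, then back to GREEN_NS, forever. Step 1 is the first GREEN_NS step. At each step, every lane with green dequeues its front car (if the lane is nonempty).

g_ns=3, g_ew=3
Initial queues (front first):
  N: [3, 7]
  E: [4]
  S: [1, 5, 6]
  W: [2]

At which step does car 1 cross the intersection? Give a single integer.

Step 1 [NS]: N:car3-GO,E:wait,S:car1-GO,W:wait | queues: N=1 E=1 S=2 W=1
Step 2 [NS]: N:car7-GO,E:wait,S:car5-GO,W:wait | queues: N=0 E=1 S=1 W=1
Step 3 [NS]: N:empty,E:wait,S:car6-GO,W:wait | queues: N=0 E=1 S=0 W=1
Step 4 [EW]: N:wait,E:car4-GO,S:wait,W:car2-GO | queues: N=0 E=0 S=0 W=0
Car 1 crosses at step 1

1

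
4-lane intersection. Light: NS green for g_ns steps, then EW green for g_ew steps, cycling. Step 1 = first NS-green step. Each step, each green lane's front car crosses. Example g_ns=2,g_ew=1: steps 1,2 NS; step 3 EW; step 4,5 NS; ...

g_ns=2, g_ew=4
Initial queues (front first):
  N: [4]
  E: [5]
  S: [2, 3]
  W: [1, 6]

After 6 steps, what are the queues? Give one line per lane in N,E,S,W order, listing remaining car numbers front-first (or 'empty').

Step 1 [NS]: N:car4-GO,E:wait,S:car2-GO,W:wait | queues: N=0 E=1 S=1 W=2
Step 2 [NS]: N:empty,E:wait,S:car3-GO,W:wait | queues: N=0 E=1 S=0 W=2
Step 3 [EW]: N:wait,E:car5-GO,S:wait,W:car1-GO | queues: N=0 E=0 S=0 W=1
Step 4 [EW]: N:wait,E:empty,S:wait,W:car6-GO | queues: N=0 E=0 S=0 W=0

N: empty
E: empty
S: empty
W: empty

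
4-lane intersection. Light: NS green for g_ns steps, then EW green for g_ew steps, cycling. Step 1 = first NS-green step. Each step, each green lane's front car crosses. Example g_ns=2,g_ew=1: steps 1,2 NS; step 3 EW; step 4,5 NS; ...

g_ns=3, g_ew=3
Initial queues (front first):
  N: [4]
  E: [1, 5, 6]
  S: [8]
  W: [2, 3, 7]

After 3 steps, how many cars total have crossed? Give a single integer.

Step 1 [NS]: N:car4-GO,E:wait,S:car8-GO,W:wait | queues: N=0 E=3 S=0 W=3
Step 2 [NS]: N:empty,E:wait,S:empty,W:wait | queues: N=0 E=3 S=0 W=3
Step 3 [NS]: N:empty,E:wait,S:empty,W:wait | queues: N=0 E=3 S=0 W=3
Cars crossed by step 3: 2

Answer: 2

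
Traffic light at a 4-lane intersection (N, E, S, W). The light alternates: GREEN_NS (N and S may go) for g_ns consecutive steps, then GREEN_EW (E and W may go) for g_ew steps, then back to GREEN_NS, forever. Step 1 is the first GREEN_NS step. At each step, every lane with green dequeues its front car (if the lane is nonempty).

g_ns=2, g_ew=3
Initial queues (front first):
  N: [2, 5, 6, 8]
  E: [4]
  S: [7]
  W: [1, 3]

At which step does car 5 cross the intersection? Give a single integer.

Step 1 [NS]: N:car2-GO,E:wait,S:car7-GO,W:wait | queues: N=3 E=1 S=0 W=2
Step 2 [NS]: N:car5-GO,E:wait,S:empty,W:wait | queues: N=2 E=1 S=0 W=2
Step 3 [EW]: N:wait,E:car4-GO,S:wait,W:car1-GO | queues: N=2 E=0 S=0 W=1
Step 4 [EW]: N:wait,E:empty,S:wait,W:car3-GO | queues: N=2 E=0 S=0 W=0
Step 5 [EW]: N:wait,E:empty,S:wait,W:empty | queues: N=2 E=0 S=0 W=0
Step 6 [NS]: N:car6-GO,E:wait,S:empty,W:wait | queues: N=1 E=0 S=0 W=0
Step 7 [NS]: N:car8-GO,E:wait,S:empty,W:wait | queues: N=0 E=0 S=0 W=0
Car 5 crosses at step 2

2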